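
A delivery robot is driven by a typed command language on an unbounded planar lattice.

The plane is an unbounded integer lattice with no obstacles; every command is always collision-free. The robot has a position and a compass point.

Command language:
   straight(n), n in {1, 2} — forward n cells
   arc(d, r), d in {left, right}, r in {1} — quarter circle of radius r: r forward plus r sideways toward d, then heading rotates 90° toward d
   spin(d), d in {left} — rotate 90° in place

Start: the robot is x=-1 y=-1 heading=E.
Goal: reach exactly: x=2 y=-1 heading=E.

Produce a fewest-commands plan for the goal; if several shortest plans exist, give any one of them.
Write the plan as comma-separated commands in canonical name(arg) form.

straight(1), straight(2)

initial: x=-1 y=-1 heading=E
step 1 (straight(1)): x=0 y=-1 heading=E
step 2 (straight(2)): x=2 y=-1 heading=E
no 1-step plan works, so 2 is optimal.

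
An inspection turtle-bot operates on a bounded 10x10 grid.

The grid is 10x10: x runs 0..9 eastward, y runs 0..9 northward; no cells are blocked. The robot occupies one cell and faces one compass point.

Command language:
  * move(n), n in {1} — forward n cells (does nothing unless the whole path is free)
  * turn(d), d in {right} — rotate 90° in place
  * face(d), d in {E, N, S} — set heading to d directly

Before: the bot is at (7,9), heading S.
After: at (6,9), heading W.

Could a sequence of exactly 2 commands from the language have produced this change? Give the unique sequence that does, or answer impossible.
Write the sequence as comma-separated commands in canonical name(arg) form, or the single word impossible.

turn(right), move(1)

key: order matters: swapping turn(right) and move(1) lands elsewhere
t0: at (7,9), heading S
step 1 (turn(right)): at (7,9), heading W
step 2 (move(1)): at (6,9), heading W
no rival 2-sequence matches.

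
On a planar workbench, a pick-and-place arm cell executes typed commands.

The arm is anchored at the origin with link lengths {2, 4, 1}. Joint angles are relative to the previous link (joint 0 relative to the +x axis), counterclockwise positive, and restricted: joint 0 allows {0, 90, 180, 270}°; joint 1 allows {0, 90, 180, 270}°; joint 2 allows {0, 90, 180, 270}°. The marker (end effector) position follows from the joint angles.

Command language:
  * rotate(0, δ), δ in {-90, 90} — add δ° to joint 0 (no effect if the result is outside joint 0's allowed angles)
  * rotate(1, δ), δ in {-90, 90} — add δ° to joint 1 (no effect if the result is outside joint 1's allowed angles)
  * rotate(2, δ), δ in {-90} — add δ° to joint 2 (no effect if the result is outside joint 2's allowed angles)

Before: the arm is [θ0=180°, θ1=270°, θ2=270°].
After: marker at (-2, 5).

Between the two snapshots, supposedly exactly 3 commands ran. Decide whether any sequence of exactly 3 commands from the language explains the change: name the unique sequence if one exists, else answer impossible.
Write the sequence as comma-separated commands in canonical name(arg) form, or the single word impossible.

initial: [θ0=180°, θ1=270°, θ2=270°]
step 1 (rotate(2, -90)): [θ0=180°, θ1=270°, θ2=180°]
step 2 (rotate(2, -90)): [θ0=180°, θ1=270°, θ2=90°]
step 3 (rotate(2, -90)): [θ0=180°, θ1=270°, θ2=0°]
uniquely the one of 125 3-step routes that fits.

rotate(2, -90), rotate(2, -90), rotate(2, -90)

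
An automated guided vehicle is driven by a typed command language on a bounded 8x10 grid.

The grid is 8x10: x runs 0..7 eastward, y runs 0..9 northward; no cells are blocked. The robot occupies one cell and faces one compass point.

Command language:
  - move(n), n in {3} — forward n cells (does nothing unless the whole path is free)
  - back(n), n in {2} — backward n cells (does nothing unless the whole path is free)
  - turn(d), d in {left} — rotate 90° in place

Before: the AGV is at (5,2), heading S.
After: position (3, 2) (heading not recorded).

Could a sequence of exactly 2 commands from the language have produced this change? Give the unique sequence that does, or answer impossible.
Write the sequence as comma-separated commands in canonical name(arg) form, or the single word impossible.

key: order matters: swapping turn(left) and back(2) lands elsewhere
start: at (5,2), heading S
1. turn(left) → at (5,2), heading E
2. back(2) → at (3,2), heading E
uniquely the one of 9 2-step routes that fits.

turn(left), back(2)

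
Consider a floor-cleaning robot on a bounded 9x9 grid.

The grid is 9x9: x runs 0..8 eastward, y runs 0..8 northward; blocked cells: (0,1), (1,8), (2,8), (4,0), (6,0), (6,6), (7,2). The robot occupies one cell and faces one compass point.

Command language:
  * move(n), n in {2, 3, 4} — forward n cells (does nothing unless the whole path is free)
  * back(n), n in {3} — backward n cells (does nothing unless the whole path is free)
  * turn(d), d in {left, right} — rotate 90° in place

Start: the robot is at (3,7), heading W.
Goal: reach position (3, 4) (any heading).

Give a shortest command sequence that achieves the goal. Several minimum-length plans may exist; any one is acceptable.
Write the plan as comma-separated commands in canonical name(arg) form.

turn(right), back(3)

t0: at (3,7), heading W
step 1 (turn(right)): at (3,7), heading N
step 2 (back(3)): at (3,4), heading N
nothing shorter than 2 reaches the goal.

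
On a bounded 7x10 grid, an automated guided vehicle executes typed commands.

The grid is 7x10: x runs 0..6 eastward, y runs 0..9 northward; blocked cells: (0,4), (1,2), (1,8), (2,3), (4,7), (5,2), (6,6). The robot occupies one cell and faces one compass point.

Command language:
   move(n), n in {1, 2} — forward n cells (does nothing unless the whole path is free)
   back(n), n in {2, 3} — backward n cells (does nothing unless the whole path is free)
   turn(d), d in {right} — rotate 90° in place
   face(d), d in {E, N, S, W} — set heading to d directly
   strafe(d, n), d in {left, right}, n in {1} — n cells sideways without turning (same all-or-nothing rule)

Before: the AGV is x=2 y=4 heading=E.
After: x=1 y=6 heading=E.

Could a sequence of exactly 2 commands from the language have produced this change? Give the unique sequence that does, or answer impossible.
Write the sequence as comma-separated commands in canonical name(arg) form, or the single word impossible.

impossible

checked all 2-command options: none fits.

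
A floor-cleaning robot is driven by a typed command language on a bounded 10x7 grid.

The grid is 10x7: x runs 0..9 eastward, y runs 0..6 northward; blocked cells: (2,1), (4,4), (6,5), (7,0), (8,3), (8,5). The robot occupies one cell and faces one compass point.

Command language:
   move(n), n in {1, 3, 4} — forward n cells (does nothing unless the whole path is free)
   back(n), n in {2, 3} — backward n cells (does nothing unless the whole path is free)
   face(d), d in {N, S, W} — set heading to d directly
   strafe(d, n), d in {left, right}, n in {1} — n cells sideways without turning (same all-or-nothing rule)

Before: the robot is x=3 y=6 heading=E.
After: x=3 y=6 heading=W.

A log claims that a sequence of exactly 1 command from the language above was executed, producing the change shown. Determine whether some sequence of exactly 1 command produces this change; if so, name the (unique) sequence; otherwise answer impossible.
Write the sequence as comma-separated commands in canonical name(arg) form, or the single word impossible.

face(W)

key: (3,6) unchanged — the single command moves nothing
begin: x=3 y=6 heading=E
t=1 face(W) ⇒ x=3 y=6 heading=W
no rival 1-sequence matches.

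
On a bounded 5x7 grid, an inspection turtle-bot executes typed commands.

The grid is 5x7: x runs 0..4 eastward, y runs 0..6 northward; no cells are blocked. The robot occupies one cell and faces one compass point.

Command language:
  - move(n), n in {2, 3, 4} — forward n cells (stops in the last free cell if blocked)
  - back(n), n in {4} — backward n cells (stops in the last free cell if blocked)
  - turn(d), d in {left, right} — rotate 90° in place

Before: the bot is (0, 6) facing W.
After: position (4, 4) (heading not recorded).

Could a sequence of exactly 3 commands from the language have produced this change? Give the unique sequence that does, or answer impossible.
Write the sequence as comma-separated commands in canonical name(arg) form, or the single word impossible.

back(4), turn(left), move(2)

key: running move(2) before back(4) would end elsewhere — order is forced
t0: (0, 6) facing W
step 1 (back(4)): (4, 6) facing W
step 2 (turn(left)): (4, 6) facing S
step 3 (move(2)): (4, 4) facing S
no rival 3-sequence matches.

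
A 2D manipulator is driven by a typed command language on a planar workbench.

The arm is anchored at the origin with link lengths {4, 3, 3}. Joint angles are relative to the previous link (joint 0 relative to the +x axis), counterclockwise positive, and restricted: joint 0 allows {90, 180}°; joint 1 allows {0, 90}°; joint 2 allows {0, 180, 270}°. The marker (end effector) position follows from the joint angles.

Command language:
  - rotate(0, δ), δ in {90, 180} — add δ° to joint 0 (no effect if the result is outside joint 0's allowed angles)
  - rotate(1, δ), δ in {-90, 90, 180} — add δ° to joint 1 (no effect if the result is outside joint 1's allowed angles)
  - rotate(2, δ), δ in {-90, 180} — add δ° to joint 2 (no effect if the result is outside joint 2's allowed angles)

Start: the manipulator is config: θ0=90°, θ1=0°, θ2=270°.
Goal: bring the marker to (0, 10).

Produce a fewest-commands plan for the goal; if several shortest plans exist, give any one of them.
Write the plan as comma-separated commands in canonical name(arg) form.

start: config: θ0=90°, θ1=0°, θ2=270°
t=1 rotate(2, -90) ⇒ config: θ0=90°, θ1=0°, θ2=180°
t=2 rotate(2, 180) ⇒ config: θ0=90°, θ1=0°, θ2=0°
no 1-step plan works, so 2 is optimal.

rotate(2, -90), rotate(2, 180)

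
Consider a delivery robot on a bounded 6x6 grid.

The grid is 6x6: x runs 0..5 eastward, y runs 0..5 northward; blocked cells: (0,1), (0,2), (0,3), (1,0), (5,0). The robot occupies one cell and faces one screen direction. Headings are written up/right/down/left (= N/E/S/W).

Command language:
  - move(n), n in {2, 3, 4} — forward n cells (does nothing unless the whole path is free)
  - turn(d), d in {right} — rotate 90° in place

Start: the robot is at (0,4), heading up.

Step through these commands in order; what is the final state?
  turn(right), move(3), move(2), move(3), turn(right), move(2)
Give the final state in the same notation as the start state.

at (5,2), heading down

start: at (0,4), heading up
step 1 (turn(right)): at (0,4), heading right
step 2 (move(3)): at (3,4), heading right
step 3 (move(2)): at (5,4), heading right
step 4 (move(3)): at (5,4), heading right
step 5 (turn(right)): at (5,4), heading down
step 6 (move(2)): at (5,2), heading down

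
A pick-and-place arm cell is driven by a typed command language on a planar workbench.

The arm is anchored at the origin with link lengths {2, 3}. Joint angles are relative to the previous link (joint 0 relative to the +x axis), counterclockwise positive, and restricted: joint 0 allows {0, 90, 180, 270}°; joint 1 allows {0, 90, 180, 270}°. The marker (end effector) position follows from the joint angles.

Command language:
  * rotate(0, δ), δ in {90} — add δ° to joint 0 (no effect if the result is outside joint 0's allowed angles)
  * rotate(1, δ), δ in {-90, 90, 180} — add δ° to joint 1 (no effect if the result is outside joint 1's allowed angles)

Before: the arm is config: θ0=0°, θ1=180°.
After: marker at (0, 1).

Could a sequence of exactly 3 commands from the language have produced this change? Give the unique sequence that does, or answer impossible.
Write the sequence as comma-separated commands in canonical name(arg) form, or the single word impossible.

rotate(0, 90), rotate(0, 90), rotate(0, 90)

from: config: θ0=0°, θ1=180°
step 1 (rotate(0, 90)): config: θ0=90°, θ1=180°
step 2 (rotate(0, 90)): config: θ0=180°, θ1=180°
step 3 (rotate(0, 90)): config: θ0=270°, θ1=180°
no other 3-command option fits: unique.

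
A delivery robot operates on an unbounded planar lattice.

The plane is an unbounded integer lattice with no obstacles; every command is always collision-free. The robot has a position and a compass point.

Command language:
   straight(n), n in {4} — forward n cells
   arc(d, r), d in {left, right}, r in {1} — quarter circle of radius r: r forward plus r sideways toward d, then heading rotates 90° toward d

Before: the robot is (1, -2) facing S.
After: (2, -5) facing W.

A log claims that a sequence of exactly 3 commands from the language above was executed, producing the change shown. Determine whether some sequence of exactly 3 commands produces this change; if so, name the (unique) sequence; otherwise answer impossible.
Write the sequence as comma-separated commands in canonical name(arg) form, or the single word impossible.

arc(left, 1), arc(right, 1), arc(right, 1)

key: cell and facing (now W) both changed — the 3 commands mix motion and turning
from: (1, -2) facing S
[1] after arc(left, 1): (2, -3) facing E
[2] after arc(right, 1): (3, -4) facing S
[3] after arc(right, 1): (2, -5) facing W
no other 3-command option fits: unique.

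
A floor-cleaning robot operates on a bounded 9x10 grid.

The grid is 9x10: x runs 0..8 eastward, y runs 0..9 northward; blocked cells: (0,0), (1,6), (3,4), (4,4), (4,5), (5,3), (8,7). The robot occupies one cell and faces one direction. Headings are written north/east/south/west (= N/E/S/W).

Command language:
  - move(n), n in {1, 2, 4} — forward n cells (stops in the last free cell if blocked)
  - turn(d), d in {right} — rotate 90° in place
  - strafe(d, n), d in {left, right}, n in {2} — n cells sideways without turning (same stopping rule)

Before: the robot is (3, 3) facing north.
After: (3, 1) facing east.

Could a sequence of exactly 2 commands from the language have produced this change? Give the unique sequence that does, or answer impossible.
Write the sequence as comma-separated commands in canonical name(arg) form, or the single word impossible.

turn(right), strafe(right, 2)

key: running strafe(right, 2) before turn(right) would end elsewhere — order is forced
from: (3, 3) facing north
1. turn(right) → (3, 3) facing east
2. strafe(right, 2) → (3, 1) facing east
all 36 alternatives checked — unique.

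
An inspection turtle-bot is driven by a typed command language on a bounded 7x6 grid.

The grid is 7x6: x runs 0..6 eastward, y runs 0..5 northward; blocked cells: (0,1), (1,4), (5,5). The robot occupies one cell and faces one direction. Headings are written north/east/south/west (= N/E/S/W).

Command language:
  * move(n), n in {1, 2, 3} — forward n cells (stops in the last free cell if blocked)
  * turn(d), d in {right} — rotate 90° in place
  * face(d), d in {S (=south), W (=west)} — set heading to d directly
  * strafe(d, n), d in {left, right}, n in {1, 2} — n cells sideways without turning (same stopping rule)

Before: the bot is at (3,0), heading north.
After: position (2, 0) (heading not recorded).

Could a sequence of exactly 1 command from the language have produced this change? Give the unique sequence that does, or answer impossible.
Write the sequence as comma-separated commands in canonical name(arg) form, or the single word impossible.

t0: at (3,0), heading north
1. strafe(left, 1) → at (2,0), heading north
all 10 alternatives checked — unique.

strafe(left, 1)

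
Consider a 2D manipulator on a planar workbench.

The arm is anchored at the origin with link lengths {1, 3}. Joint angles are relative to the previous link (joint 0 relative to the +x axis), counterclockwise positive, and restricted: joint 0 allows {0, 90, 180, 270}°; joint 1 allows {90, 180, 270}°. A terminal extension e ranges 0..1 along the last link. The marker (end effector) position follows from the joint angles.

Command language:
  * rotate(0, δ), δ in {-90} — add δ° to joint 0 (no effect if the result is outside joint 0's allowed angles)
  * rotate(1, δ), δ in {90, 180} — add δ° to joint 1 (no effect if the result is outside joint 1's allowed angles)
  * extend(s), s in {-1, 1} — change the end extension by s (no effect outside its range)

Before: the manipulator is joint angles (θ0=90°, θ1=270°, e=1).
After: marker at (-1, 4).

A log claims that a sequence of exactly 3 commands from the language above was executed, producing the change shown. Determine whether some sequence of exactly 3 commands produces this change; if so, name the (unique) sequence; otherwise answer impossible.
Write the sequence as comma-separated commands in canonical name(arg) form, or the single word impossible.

t0: joint angles (θ0=90°, θ1=270°, e=1)
1. rotate(0, -90) → joint angles (θ0=0°, θ1=270°, e=1)
2. rotate(0, -90) → joint angles (θ0=270°, θ1=270°, e=1)
3. rotate(0, -90) → joint angles (θ0=180°, θ1=270°, e=1)
no other 3-command option fits: unique.

rotate(0, -90), rotate(0, -90), rotate(0, -90)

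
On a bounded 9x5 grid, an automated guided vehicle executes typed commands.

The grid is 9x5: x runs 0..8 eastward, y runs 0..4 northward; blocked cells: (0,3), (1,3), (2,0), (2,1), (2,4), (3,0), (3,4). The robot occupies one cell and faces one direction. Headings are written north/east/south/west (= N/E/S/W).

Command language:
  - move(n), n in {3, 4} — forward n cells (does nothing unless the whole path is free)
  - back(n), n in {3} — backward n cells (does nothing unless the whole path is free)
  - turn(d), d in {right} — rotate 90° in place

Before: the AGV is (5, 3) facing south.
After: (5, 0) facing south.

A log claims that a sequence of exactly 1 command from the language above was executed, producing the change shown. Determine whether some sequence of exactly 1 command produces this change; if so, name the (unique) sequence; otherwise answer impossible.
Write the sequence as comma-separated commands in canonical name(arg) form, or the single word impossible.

key: heading stays S — the single command does not turn
start: (5, 3) facing south
t=1 move(3) ⇒ (5, 0) facing south
uniquely the one of 4 1-step routes that fits.

move(3)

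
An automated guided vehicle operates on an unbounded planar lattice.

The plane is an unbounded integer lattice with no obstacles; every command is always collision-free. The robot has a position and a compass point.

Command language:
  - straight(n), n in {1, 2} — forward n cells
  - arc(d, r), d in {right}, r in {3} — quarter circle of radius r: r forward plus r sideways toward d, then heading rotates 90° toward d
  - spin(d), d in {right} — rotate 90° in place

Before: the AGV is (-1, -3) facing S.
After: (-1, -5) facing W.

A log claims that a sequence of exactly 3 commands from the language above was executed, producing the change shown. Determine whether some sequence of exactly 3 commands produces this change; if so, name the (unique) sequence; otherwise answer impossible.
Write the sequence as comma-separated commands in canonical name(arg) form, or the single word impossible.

key: order matters: swapping straight(1) and spin(right) lands elsewhere
t0: (-1, -3) facing S
t=1 straight(1) ⇒ (-1, -4) facing S
t=2 straight(1) ⇒ (-1, -5) facing S
t=3 spin(right) ⇒ (-1, -5) facing W
no other 3-command option fits: unique.

straight(1), straight(1), spin(right)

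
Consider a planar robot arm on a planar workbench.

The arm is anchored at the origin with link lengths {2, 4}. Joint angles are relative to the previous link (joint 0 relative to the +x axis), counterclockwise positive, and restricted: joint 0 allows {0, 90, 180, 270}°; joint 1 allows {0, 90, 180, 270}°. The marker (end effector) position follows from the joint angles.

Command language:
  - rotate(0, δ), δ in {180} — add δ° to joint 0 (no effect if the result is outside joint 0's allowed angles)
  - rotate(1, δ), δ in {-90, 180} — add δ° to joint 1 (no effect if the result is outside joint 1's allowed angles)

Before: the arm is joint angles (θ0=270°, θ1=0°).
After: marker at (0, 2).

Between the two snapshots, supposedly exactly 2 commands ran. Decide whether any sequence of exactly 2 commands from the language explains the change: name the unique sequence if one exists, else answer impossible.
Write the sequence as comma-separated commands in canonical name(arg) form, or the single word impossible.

rotate(1, -90), rotate(1, -90)

from: joint angles (θ0=270°, θ1=0°)
1. rotate(1, -90) → joint angles (θ0=270°, θ1=270°)
2. rotate(1, -90) → joint angles (θ0=270°, θ1=180°)
no other 2-command option fits: unique.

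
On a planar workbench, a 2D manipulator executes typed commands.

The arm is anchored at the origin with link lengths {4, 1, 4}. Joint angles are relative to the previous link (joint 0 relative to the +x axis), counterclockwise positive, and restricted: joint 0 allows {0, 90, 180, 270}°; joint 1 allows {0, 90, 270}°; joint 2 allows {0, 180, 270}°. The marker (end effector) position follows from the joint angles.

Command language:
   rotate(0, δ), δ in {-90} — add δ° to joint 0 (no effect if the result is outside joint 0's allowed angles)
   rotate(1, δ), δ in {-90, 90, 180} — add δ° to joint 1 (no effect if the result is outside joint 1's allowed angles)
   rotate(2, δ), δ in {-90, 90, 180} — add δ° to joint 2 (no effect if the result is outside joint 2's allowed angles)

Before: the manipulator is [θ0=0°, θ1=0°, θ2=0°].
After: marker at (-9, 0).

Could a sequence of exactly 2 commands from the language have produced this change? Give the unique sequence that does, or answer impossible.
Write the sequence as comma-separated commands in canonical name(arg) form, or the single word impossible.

rotate(0, -90), rotate(0, -90)

begin: [θ0=0°, θ1=0°, θ2=0°]
[1] after rotate(0, -90): [θ0=270°, θ1=0°, θ2=0°]
[2] after rotate(0, -90): [θ0=180°, θ1=0°, θ2=0°]
all 49 alternatives checked — unique.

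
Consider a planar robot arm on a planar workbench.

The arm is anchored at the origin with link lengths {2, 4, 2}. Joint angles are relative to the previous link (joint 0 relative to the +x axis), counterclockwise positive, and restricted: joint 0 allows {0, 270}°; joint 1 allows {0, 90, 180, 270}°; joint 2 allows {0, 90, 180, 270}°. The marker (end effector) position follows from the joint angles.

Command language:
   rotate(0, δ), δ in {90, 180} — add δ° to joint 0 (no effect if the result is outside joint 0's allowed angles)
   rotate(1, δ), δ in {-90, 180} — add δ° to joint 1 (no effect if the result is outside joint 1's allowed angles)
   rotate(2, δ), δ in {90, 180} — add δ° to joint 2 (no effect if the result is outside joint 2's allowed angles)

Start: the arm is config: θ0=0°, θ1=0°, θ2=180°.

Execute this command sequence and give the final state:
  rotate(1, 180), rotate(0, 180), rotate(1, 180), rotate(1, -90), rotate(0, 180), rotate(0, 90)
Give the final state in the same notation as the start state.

config: θ0=0°, θ1=270°, θ2=180°

t0: config: θ0=0°, θ1=0°, θ2=180°
1. rotate(1, 180) → config: θ0=0°, θ1=180°, θ2=180°
2. rotate(0, 180) → config: θ0=0°, θ1=180°, θ2=180°
3. rotate(1, 180) → config: θ0=0°, θ1=0°, θ2=180°
4. rotate(1, -90) → config: θ0=0°, θ1=270°, θ2=180°
5. rotate(0, 180) → config: θ0=0°, θ1=270°, θ2=180°
6. rotate(0, 90) → config: θ0=0°, θ1=270°, θ2=180°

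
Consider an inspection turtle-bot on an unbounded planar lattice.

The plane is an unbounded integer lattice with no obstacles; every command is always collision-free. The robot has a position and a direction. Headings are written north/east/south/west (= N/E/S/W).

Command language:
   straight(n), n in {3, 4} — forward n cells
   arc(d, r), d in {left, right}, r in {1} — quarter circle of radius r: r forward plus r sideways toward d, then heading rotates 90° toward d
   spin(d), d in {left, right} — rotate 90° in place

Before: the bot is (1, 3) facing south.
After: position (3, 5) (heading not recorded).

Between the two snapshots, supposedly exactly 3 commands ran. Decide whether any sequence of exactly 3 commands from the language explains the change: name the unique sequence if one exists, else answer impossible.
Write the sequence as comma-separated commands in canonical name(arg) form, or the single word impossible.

key: order matters: swapping spin(left) and arc(right, 1) lands elsewhere
t0: (1, 3) facing south
t=1 spin(left) ⇒ (1, 3) facing east
t=2 arc(left, 1) ⇒ (2, 4) facing north
t=3 arc(right, 1) ⇒ (3, 5) facing east
uniquely the one of 216 3-step routes that fits.

spin(left), arc(left, 1), arc(right, 1)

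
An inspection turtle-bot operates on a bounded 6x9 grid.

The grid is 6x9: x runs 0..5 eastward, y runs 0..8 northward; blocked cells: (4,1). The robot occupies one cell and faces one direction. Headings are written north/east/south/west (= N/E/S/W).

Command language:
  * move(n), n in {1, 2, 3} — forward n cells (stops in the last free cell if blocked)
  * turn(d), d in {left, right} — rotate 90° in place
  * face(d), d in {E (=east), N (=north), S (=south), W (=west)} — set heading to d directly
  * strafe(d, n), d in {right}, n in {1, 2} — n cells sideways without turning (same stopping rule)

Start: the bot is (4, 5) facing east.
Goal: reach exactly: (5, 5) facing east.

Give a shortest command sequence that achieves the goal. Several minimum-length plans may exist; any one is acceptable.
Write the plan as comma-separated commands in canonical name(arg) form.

move(3)

from: (4, 5) facing east
step 1 (move(3)): (5, 5) facing east
shorter routes all fall short; 1 is best.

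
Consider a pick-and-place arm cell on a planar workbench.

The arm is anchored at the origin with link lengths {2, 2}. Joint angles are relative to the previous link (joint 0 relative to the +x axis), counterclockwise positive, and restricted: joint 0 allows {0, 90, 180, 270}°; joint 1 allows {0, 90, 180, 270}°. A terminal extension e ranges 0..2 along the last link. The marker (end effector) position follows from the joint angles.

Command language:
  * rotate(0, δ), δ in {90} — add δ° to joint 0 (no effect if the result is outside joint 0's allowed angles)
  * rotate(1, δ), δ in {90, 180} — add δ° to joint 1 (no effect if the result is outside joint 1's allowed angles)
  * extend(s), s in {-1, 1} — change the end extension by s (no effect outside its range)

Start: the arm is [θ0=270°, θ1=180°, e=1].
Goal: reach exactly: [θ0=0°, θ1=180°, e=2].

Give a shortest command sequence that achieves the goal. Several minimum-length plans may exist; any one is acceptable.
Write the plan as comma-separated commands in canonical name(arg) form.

t0: [θ0=270°, θ1=180°, e=1]
step 1 (rotate(0, 90)): [θ0=0°, θ1=180°, e=1]
step 2 (extend(1)): [θ0=0°, θ1=180°, e=2]
no 1-step plan works, so 2 is optimal.

rotate(0, 90), extend(1)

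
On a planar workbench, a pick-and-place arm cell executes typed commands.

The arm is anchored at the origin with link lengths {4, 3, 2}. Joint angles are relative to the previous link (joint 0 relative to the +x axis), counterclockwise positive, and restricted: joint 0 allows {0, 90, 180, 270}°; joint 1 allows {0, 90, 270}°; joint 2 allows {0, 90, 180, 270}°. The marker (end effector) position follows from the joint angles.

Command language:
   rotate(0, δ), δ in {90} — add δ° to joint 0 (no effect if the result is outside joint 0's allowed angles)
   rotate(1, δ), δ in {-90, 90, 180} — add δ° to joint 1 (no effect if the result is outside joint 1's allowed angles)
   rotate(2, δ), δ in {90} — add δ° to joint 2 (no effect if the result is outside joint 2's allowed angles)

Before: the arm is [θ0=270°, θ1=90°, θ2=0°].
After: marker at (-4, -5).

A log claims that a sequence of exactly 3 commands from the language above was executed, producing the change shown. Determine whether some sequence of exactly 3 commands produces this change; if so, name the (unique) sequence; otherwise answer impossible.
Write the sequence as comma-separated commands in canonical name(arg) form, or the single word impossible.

rotate(0, 90), rotate(0, 90), rotate(0, 90)

start: [θ0=270°, θ1=90°, θ2=0°]
t=1 rotate(0, 90) ⇒ [θ0=0°, θ1=90°, θ2=0°]
t=2 rotate(0, 90) ⇒ [θ0=90°, θ1=90°, θ2=0°]
t=3 rotate(0, 90) ⇒ [θ0=180°, θ1=90°, θ2=0°]
uniquely the one of 125 3-step routes that fits.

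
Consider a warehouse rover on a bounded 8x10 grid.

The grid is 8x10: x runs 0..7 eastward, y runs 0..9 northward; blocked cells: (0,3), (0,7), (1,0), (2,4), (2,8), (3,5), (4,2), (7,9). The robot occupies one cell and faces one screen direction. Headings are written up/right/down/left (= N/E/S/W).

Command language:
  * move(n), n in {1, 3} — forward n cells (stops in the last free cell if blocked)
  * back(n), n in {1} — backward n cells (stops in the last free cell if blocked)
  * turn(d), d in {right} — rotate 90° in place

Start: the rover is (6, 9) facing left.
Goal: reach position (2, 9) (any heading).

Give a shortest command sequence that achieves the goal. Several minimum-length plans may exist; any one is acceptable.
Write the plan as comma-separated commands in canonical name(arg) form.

move(3), move(1)

start: (6, 9) facing left
1. move(3) → (3, 9) facing left
2. move(1) → (2, 9) facing left
minimal: 2 command(s), checked below 2.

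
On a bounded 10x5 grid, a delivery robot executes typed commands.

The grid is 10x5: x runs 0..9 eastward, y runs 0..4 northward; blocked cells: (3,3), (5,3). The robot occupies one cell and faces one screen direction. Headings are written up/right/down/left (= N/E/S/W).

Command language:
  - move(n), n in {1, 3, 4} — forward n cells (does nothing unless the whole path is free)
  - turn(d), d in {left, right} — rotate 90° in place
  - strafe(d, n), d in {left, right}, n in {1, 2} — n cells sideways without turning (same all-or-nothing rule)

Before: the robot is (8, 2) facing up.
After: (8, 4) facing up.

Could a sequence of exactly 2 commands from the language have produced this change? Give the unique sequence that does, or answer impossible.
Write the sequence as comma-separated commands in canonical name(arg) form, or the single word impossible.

key: still facing N at the end — nothing in the sequence rotates
initial: (8, 2) facing up
step 1 (move(1)): (8, 3) facing up
step 2 (move(1)): (8, 4) facing up
no other 2-command option fits: unique.

move(1), move(1)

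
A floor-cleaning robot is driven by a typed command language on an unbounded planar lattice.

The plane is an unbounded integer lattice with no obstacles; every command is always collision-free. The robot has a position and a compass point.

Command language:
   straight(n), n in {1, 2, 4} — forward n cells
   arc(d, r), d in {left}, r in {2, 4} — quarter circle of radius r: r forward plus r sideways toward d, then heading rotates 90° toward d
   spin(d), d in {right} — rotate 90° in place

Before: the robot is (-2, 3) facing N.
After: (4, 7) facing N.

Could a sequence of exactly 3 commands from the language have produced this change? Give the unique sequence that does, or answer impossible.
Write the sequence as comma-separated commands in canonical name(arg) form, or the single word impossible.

key: heading stays N — rotations cancel among the 3 commands
begin: (-2, 3) facing N
t=1 spin(right) ⇒ (-2, 3) facing E
t=2 straight(2) ⇒ (0, 3) facing E
t=3 arc(left, 4) ⇒ (4, 7) facing N
no other 3-command option fits: unique.

spin(right), straight(2), arc(left, 4)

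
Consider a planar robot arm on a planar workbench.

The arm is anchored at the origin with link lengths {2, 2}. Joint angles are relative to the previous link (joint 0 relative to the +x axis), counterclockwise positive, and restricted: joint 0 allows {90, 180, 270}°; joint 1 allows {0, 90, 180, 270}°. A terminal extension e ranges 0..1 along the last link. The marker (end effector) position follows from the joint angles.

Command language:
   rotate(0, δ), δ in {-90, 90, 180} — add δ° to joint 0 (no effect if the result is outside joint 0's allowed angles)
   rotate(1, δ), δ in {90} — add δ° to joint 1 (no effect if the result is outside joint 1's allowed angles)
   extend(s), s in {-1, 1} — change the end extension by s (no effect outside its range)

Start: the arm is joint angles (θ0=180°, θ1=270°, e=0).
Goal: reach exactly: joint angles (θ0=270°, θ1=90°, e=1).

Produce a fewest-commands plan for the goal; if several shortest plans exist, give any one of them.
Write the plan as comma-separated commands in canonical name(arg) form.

begin: joint angles (θ0=180°, θ1=270°, e=0)
1. extend(1) → joint angles (θ0=180°, θ1=270°, e=1)
2. rotate(1, 90) → joint angles (θ0=180°, θ1=0°, e=1)
3. rotate(1, 90) → joint angles (θ0=180°, θ1=90°, e=1)
4. rotate(0, 90) → joint angles (θ0=270°, θ1=90°, e=1)
minimal: 4 command(s), checked below 4.

extend(1), rotate(1, 90), rotate(1, 90), rotate(0, 90)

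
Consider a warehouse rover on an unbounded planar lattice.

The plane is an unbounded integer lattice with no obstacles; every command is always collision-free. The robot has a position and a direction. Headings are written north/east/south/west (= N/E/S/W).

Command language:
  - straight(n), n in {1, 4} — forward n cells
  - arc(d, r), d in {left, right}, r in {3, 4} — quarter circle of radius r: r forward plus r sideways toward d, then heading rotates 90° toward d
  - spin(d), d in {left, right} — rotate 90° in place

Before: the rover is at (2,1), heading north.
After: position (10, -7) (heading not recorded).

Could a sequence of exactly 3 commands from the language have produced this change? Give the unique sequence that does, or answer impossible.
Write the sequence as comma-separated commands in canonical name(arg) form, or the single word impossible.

key: order matters: swapping spin(right) and arc(left, 4) lands elsewhere
initial: at (2,1), heading north
step 1 (spin(right)): at (2,1), heading east
step 2 (arc(right, 4)): at (6,-3), heading south
step 3 (arc(left, 4)): at (10,-7), heading east
uniquely the one of 512 3-step routes that fits.

spin(right), arc(right, 4), arc(left, 4)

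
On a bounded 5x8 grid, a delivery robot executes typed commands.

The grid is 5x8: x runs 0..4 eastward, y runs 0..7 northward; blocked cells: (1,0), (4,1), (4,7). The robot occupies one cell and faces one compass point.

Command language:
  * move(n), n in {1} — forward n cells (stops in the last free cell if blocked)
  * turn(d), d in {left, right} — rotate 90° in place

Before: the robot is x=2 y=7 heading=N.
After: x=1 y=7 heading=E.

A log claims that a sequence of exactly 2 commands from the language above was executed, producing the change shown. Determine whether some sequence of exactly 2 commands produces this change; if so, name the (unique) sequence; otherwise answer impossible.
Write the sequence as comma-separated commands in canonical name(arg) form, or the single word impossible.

impossible

no 2-step route produces this change.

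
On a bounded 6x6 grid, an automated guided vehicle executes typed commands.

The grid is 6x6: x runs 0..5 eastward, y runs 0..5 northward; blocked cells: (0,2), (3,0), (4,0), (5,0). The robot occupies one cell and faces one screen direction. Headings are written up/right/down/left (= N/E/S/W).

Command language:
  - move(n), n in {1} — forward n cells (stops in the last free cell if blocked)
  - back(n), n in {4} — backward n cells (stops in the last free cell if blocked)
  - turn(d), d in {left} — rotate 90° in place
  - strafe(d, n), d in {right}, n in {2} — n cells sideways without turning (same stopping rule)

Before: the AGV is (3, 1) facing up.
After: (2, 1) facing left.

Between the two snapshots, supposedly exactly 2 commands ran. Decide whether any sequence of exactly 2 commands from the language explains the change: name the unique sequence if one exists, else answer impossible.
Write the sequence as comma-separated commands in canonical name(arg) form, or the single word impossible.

turn(left), move(1)

key: order matters: swapping turn(left) and move(1) lands elsewhere
begin: (3, 1) facing up
step 1 (turn(left)): (3, 1) facing left
step 2 (move(1)): (2, 1) facing left
all 16 alternatives checked — unique.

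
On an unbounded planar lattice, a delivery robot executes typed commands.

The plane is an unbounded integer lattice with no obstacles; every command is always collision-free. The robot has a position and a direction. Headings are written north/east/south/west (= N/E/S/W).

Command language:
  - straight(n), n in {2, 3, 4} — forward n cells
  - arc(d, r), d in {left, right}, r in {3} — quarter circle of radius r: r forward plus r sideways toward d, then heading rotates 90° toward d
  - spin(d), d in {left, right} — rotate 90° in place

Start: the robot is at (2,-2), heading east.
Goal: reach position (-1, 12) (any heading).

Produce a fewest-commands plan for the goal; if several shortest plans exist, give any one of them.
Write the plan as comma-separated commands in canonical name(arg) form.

spin(left), straight(4), straight(4), straight(3), arc(left, 3)

start: at (2,-2), heading east
t=1 spin(left) ⇒ at (2,-2), heading north
t=2 straight(4) ⇒ at (2,2), heading north
t=3 straight(4) ⇒ at (2,6), heading north
t=4 straight(3) ⇒ at (2,9), heading north
t=5 arc(left, 3) ⇒ at (-1,12), heading west
minimal: 5 command(s), checked below 5.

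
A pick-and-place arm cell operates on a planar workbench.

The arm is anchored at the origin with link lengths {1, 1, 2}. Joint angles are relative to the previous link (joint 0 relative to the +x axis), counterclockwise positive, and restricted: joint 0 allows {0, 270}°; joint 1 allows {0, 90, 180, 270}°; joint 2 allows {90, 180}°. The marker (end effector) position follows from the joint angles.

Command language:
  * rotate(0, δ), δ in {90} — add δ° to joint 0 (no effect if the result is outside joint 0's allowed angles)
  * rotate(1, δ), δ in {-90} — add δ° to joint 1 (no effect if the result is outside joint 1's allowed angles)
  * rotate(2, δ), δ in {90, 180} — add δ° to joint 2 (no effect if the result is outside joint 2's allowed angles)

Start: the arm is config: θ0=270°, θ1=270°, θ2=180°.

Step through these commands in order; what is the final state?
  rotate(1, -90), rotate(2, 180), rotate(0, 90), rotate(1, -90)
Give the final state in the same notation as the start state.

t0: config: θ0=270°, θ1=270°, θ2=180°
1. rotate(1, -90) → config: θ0=270°, θ1=180°, θ2=180°
2. rotate(2, 180) → config: θ0=270°, θ1=180°, θ2=180°
3. rotate(0, 90) → config: θ0=0°, θ1=180°, θ2=180°
4. rotate(1, -90) → config: θ0=0°, θ1=90°, θ2=180°

config: θ0=0°, θ1=90°, θ2=180°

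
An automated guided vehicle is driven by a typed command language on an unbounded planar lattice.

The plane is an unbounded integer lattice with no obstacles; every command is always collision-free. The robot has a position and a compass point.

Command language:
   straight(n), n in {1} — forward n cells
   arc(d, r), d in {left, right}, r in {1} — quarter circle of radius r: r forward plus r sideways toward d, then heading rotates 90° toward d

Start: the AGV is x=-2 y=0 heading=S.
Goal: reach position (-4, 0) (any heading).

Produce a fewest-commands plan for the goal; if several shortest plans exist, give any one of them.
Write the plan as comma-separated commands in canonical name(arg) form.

start: x=-2 y=0 heading=S
t=1 arc(right, 1) ⇒ x=-3 y=-1 heading=W
t=2 arc(right, 1) ⇒ x=-4 y=0 heading=N
no 1-step plan works, so 2 is optimal.

arc(right, 1), arc(right, 1)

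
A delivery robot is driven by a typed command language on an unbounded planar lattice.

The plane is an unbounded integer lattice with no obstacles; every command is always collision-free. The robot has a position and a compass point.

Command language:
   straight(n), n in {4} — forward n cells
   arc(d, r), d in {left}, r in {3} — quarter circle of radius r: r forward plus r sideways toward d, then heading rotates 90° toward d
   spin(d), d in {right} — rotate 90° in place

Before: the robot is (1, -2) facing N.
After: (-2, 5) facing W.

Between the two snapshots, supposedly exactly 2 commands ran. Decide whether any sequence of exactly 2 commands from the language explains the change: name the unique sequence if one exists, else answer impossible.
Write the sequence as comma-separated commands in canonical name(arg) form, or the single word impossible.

key: position moved to (-2,5) AND the heading swung to W — translation plus rotation needed
initial: (1, -2) facing N
[1] after straight(4): (1, 2) facing N
[2] after arc(left, 3): (-2, 5) facing W
no other 2-command option fits: unique.

straight(4), arc(left, 3)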